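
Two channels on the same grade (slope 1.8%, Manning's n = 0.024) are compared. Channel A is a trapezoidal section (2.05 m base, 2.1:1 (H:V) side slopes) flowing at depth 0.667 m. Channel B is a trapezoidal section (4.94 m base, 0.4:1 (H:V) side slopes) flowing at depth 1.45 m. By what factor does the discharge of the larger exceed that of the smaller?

Channel A: With bottom width b = 2.05 m and side slope z = 2.1: A = (b + zy)y = (2.05 + 2.1×0.667)×0.667 = 2.302 m²; P = b + 2y√(1+z²) = 2.05 + 2×0.667×2.326 = 5.153 m. Hydraulic radius R = A/P = 2.302/5.153 = 0.4467 m. Q_A = (1/0.024)·2.302·0.4467^(2/3)·√0.018 = 7.518 m³/s.
Channel B: With bottom width b = 4.94 m and side slope z = 0.4: A = (b + zy)y = (4.94 + 0.4×1.45)×1.45 = 8.004 m²; P = b + 2y√(1+z²) = 4.94 + 2×1.45×1.077 = 8.063 m. Hydraulic radius R = A/P = 8.004/8.063 = 0.9926 m. Q_B = (1/0.024)·8.004·0.9926^(2/3)·√0.018 = 44.52 m³/s.
The larger discharge is 44.52 m³/s and the smaller is 7.518 m³/s; the ratio is 5.92.

5.92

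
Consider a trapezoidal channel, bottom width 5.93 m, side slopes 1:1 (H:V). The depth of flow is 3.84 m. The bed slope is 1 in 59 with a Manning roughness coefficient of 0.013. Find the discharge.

Q = 642 m³/s

With bottom width b = 5.93 m and side slope z = 1: A = (b + zy)y = (5.93 + 1×3.84)×3.84 = 37.52 m²; P = b + 2y√(1+z²) = 5.93 + 2×3.84×1.414 = 16.79 m.
Hydraulic radius R = A/P = 37.52/16.79 = 2.234 m.
Manning's equation: Q = (1/n) A R^(2/3) S^(1/2) = (1/0.013) × 37.52 × 2.234^(2/3) × 0.01695^(1/2) = 642 m³/s.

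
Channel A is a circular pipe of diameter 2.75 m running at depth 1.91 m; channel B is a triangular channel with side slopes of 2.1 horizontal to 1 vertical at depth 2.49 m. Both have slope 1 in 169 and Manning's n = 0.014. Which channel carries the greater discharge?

channel B

Channel A: For a circular section of diameter D = 2.75 m at depth y = 1.91 m, the central angle is θ = 2 arccos(1 − 2y/D) = 3.941 rad. Then A = (D²/8)(θ − sin θ) = 4.403 m² and P = Dθ/2 = 5.419 m. Hydraulic radius R = A/P = 4.403/5.419 = 0.8126 m. Q_A = (1/0.014)·4.403·0.8126^(2/3)·√0.005917 = 21.07 m³/s.
Channel B: For a triangular section with side slope z = 2.1: A = zy² = 2.1×2.49² = 13.02 m²; P = 2y√(1+z²) = 2×2.49×2.326 = 11.58 m. Hydraulic radius R = A/P = 13.02/11.58 = 1.124 m. Q_B = (1/0.014)·13.02·1.124^(2/3)·√0.005917 = 77.34 m³/s.
Q_A = 21.07 m³/s vs Q_B = 77.34 m³/s, so channel B carries more.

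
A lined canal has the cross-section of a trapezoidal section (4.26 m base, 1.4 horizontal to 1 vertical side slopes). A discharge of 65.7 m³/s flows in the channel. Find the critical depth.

At critical depth, Q² T / (g A³) = 1, i.e. A³/T = Q²/g = 65.7²/9.81 = 440.
At y = 2.66 m: A³/T = 818.1 — over.
At y = 1.78 m: A³/T = 187.8 — short.
At y = 2.25 m: A³/T = 438.9 — ≈ 440.

y_c = 2.25 m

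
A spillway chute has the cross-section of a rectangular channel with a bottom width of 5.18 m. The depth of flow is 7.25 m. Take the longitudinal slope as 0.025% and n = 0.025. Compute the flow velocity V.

V = 0.973 m/s

Flow area A = b·y = 5.18 × 7.25 = 37.55 m². Wetted perimeter P = b + 2y = 5.18 + 2×7.25 = 19.68 m.
Hydraulic radius R = A/P = 37.55/19.68 = 1.908 m.
From Manning's equation, V = (1/n) R^(2/3) S^(1/2) = (1/0.025) × 1.908^(2/3) × 0.00025^(1/2) = 0.973 m/s.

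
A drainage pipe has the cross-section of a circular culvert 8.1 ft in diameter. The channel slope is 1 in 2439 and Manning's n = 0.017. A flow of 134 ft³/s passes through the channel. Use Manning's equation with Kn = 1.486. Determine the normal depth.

Manning's equation rearranged: A R^(2/3) = nQ / (1.486·√S) = 0.017 × 134 / (1.486 × √0.00041) = 75.71.
At y = 5.14 ft: A R^(2/3) = 60.26 — too small.
At y = 6.8 ft: A R^(2/3) = 84.18 — too large.
At y = 6.11 ft: A R^(2/3) = 75.71 — matches.

y_n = 6.11 ft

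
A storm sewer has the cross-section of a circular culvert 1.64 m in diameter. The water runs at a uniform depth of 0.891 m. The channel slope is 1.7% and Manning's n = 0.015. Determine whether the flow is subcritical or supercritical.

For a circular section of diameter D = 1.64 m at depth y = 0.891 m, the central angle is θ = 2 arccos(1 − 2y/D) = 3.315 rad. Then A = (D²/8)(θ − sin θ) = 1.172 m² and P = Dθ/2 = 2.718 m.
Hydraulic radius R = A/P = 1.172/2.718 = 0.4313 m.
V = (1/n) R^(2/3) √S = (1/0.015) × 0.4313^(2/3) × √0.017 = 4.962 m/s. Hydraulic depth D_h = A/T = 1.172/1.634 = 0.7176 m.
Froude number Fr = V/√(g·D_h) = 4.962/√(9.81×0.7176) = 1.87, which is greater than 1, so the flow is supercritical.

supercritical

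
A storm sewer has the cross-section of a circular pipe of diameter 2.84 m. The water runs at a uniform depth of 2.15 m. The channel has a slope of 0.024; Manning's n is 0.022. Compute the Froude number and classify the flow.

supercritical

For a circular section of diameter D = 2.84 m at depth y = 2.15 m, the central angle is θ = 2 arccos(1 − 2y/D) = 4.221 rad. Then A = (D²/8)(θ − sin θ) = 5.145 m² and P = Dθ/2 = 5.994 m.
Hydraulic radius R = A/P = 5.145/5.994 = 0.8583 m.
V = (1/n) R^(2/3) √S = (1/0.022) × 0.8583^(2/3) × √0.024 = 6.36 m/s. Hydraulic depth D_h = A/T = 5.145/2.436 = 2.112 m.
Froude number Fr = V/√(g·D_h) = 6.36/√(9.81×2.112) = 1.4, which is greater than 1, so the flow is supercritical.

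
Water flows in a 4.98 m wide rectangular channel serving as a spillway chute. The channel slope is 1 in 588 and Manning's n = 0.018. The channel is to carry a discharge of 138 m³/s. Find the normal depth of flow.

y_n = 7.9 m

Manning's equation rearranged: A R^(2/3) = nQ / (1·√S) = 0.018 × 138 / (√0.001701) = 60.23.
Try y = 6.04 m: A R^(2/3) = 43.9 — low.
Try y = 7.9 m: A R^(2/3) = 60.21 — matches.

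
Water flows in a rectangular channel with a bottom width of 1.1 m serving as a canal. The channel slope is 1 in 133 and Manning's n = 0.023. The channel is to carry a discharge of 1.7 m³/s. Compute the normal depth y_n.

Manning's equation rearranged: A R^(2/3) = nQ / (1·√S) = 0.023 × 1.7 / (√0.007519) = 0.4509.
Trying y = 0.971 m: A R^(2/3) = 0.5316 — over.
Trying y = 0.709 m: A R^(2/3) = 0.357 — short.
Trying y = 0.851 m: A R^(2/3) = 0.4507 — close enough.

y_n = 0.851 m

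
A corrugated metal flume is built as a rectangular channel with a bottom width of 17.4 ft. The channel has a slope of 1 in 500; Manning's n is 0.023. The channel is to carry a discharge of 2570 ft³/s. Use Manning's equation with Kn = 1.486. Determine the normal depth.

Manning's equation rearranged: A R^(2/3) = nQ / (1.486·√S) = 0.023 × 2570 / (1.486 × √0.002) = 889.5.
Try y = 19.6 ft: A R^(2/3) = 1129 — high.
Try y = 12 ft: A R^(2/3) = 614.1 — low.
Try y = 16.1 ft: A R^(2/3) = 888.5 — matches.

y_n = 16.1 ft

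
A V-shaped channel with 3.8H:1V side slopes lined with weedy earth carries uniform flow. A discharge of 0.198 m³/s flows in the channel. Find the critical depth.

y_c = 0.223 m

At critical depth, Q² T / (g A³) = 1, i.e. A³/T = Q²/g = 0.198²/9.81 = 0.003996.
Trying y = 0.254 m: A³/T = 0.007633 — over.
Trying y = 0.184 m: A³/T = 0.001523 — short.
Trying y = 0.223 m: A³/T = 0.003982 — matches.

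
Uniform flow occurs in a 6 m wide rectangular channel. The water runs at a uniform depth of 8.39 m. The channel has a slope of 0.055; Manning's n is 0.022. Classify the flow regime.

supercritical

Flow area A = b·y = 6 × 8.39 = 50.34 m². Wetted perimeter P = b + 2y = 6 + 2×8.39 = 22.78 m.
Hydraulic radius R = A/P = 50.34/22.78 = 2.21 m.
V = (1/n) R^(2/3) √S = (1/0.022) × 2.21^(2/3) × √0.055 = 18.09 m/s. Hydraulic depth D_h = A/T = 50.34/6 = 8.39 m.
Froude number Fr = V/√(g·D_h) = 18.09/√(9.81×8.39) = 1.99, which is greater than 1, so the flow is supercritical.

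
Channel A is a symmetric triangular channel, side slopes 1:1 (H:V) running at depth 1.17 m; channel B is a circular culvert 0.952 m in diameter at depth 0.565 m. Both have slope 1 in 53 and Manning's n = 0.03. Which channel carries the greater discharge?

channel A

Channel A: For a triangular section with side slope z = 1: A = zy² = 1×1.17² = 1.369 m²; P = 2y√(1+z²) = 2×1.17×1.414 = 3.309 m. Hydraulic radius R = A/P = 1.369/3.309 = 0.4137 m. Q_A = (1/0.03)·1.369·0.4137^(2/3)·√0.01887 = 3.48 m³/s.
Channel B: For a circular section of diameter D = 0.952 m at depth y = 0.565 m, the central angle is θ = 2 arccos(1 − 2y/D) = 3.518 rad. Then A = (D²/8)(θ − sin θ) = 0.4401 m² and P = Dθ/2 = 1.674 m. Hydraulic radius R = A/P = 0.4401/1.674 = 0.2629 m. Q_B = (1/0.03)·0.4401·0.2629^(2/3)·√0.01887 = 0.8269 m³/s.
Q_A = 3.48 m³/s vs Q_B = 0.8269 m³/s, so channel A carries more.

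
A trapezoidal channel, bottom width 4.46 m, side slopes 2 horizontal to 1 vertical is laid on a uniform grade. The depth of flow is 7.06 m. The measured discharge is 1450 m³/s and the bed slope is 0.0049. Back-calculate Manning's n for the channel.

n = 0.015

With bottom width b = 4.46 m and side slope z = 2: A = (b + zy)y = (4.46 + 2×7.06)×7.06 = 131.2 m²; P = b + 2y√(1+z²) = 4.46 + 2×7.06×2.236 = 36.03 m.
Hydraulic radius R = A/P = 131.2/36.03 = 3.64 m.
Rearranging Manning's equation: n = (1/Q) A R^(2/3) S^(1/2) = (1/1450) × 131.2 × 3.64^(2/3) × √0.0049 = 0.015.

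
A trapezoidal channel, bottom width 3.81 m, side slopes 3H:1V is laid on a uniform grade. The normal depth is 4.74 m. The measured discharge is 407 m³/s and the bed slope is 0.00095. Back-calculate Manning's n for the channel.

With bottom width b = 3.81 m and side slope z = 3: A = (b + zy)y = (3.81 + 3×4.74)×4.74 = 85.46 m²; P = b + 2y√(1+z²) = 3.81 + 2×4.74×3.162 = 33.79 m.
Hydraulic radius R = A/P = 85.46/33.79 = 2.529 m.
Rearranging Manning's equation: n = (1/Q) A R^(2/3) S^(1/2) = (1/407) × 85.46 × 2.529^(2/3) × √0.00095 = 0.012.

n = 0.012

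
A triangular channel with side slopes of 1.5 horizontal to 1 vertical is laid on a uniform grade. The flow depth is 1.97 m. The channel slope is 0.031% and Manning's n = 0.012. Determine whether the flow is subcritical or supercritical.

subcritical

For a triangular section with side slope z = 1.5: A = zy² = 1.5×1.97² = 5.821 m²; P = 2y√(1+z²) = 2×1.97×1.803 = 7.103 m.
Hydraulic radius R = A/P = 5.821/7.103 = 0.8196 m.
V = (1/n) R^(2/3) √S = (1/0.012) × 0.8196^(2/3) × √0.00031 = 1.285 m/s. Hydraulic depth D_h = A/T = 5.821/5.91 = 0.985 m.
Froude number Fr = V/√(g·D_h) = 1.285/√(9.81×0.985) = 0.413, which is less than 1, so the flow is subcritical.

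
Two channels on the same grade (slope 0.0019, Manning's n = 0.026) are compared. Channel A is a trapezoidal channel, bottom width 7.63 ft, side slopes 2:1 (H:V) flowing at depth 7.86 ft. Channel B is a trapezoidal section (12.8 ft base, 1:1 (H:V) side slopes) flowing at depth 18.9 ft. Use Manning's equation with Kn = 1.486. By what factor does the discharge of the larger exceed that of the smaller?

Channel A: With bottom width b = 7.63 ft and side slope z = 2: A = (b + zy)y = (7.63 + 2×7.86)×7.86 = 183.5 ft²; P = b + 2y√(1+z²) = 7.63 + 2×7.86×2.236 = 42.78 ft. Hydraulic radius R = A/P = 183.5/42.78 = 4.29 ft. Q_A = (1.486/0.026)·183.5·4.29^(2/3)·√0.0019 = 1207 ft³/s.
Channel B: With bottom width b = 12.8 ft and side slope z = 1: A = (b + zy)y = (12.8 + 1×18.9)×18.9 = 599.1 ft²; P = b + 2y√(1+z²) = 12.8 + 2×18.9×1.414 = 66.26 ft. Hydraulic radius R = A/P = 599.1/66.26 = 9.042 ft. Q_B = (1.486/0.026)·599.1·9.042^(2/3)·√0.0019 = 6478 ft³/s.
The larger discharge is 6478 ft³/s and the smaller is 1207 ft³/s; the ratio is 5.37.

5.37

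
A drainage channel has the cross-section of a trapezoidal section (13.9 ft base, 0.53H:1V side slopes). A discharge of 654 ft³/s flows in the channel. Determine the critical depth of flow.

At critical depth, Q² T / (g A³) = 1, i.e. A³/T = Q²/g = 654²/32.2 = 13280.
At y = 4.43 ft: A³/T = 20050 — over.
At y = 3.32 ft: A³/T = 8067 — short.
At y = 3.89 ft: A³/T = 13280 — ≈ 13280.

y_c = 3.89 ft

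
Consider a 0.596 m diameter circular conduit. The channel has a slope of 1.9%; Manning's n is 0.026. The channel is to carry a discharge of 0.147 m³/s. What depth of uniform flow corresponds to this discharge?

Manning's equation rearranged: A R^(2/3) = nQ / (1·√S) = 0.026 × 0.147 / (√0.019) = 0.02773.
Trying y = 0.272 m: A R^(2/3) = 0.03348 — over.
Trying y = 0.199 m: A R^(2/3) = 0.01886 — short.
Trying y = 0.245 m: A R^(2/3) = 0.02777 — ≈ 0.02773.

y_n = 0.245 m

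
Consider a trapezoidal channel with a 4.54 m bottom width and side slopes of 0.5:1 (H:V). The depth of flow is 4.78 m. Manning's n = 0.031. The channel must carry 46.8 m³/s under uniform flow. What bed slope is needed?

With bottom width b = 4.54 m and side slope z = 0.5: A = (b + zy)y = (4.54 + 0.5×4.78)×4.78 = 33.13 m²; P = b + 2y√(1+z²) = 4.54 + 2×4.78×1.118 = 15.23 m.
Hydraulic radius R = A/P = 33.13/15.23 = 2.175 m.
From Manning's equation, S = [nQ / (1 A R^(2/3))]² = [0.031 × 46.8 / (1 × 33.13 × 2.175^(2/3))]² = 0.000681.

S = 0.000681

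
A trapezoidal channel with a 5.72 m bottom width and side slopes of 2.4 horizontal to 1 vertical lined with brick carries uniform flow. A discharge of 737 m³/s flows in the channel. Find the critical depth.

y_c = 6.12 m

At critical depth, Q² T / (g A³) = 1, i.e. A³/T = Q²/g = 737²/9.81 = 55370.
At y = 7.03 m: A³/T = 101500 — over.
At y = 4.45 m: A³/T = 14350 — short.
At y = 6.12 m: A³/T = 55510 — matches.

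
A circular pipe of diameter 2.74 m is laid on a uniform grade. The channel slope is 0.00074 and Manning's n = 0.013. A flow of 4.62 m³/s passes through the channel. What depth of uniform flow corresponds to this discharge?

Manning's equation rearranged: A R^(2/3) = nQ / (1·√S) = 0.013 × 4.62 / (√0.00074) = 2.208.
Try y = 1.01 m: A R^(2/3) = 1.328 — short.
Try y = 1.34 m: A R^(2/3) = 2.206 — ≈ 2.208.

y_n = 1.34 m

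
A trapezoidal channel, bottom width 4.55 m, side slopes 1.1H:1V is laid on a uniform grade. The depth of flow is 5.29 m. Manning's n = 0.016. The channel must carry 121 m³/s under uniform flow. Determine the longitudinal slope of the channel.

With bottom width b = 4.55 m and side slope z = 1.1: A = (b + zy)y = (4.55 + 1.1×5.29)×5.29 = 54.85 m²; P = b + 2y√(1+z²) = 4.55 + 2×5.29×1.487 = 20.28 m.
Hydraulic radius R = A/P = 54.85/20.28 = 2.705 m.
From Manning's equation, S = [nQ / (1 A R^(2/3))]² = [0.016 × 121 / (1 × 54.85 × 2.705^(2/3))]² = 0.000331.

S = 0.000331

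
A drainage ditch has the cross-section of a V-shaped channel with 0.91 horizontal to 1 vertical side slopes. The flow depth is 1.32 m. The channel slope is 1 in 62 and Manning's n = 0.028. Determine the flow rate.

For a triangular section with side slope z = 0.91: A = zy² = 0.91×1.32² = 1.586 m²; P = 2y√(1+z²) = 2×1.32×1.352 = 3.569 m.
Hydraulic radius R = A/P = 1.586/3.569 = 0.4442 m.
Manning's equation: Q = (1/n) A R^(2/3) S^(1/2) = (1/0.028) × 1.586 × 0.4442^(2/3) × 0.01613^(1/2) = 4.19 m³/s.

Q = 4.19 m³/s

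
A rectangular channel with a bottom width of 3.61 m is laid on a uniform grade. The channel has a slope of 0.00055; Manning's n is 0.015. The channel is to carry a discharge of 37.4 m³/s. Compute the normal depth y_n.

Manning's equation rearranged: A R^(2/3) = nQ / (1·√S) = 0.015 × 37.4 / (√0.00055) = 23.92.
At y = 6.82 m: A R^(2/3) = 31.21 — high.
At y = 3.81 m: A R^(2/3) = 15.74 — low.
At y = 5.41 m: A R^(2/3) = 23.9 — matches.

y_n = 5.41 m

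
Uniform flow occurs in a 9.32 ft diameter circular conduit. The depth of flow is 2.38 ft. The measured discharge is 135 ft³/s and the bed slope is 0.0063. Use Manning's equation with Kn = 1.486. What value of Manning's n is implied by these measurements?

For a circular section of diameter D = 9.32 ft at depth y = 2.38 ft, the central angle is θ = 2 arccos(1 − 2y/D) = 2.119 rad. Then A = (D²/8)(θ − sin θ) = 13.74 ft² and P = Dθ/2 = 9.875 ft.
Hydraulic radius R = A/P = 13.74/9.875 = 1.392 ft.
Rearranging Manning's equation: n = (1.486/Q) A R^(2/3) S^(1/2) = (1.486/135) × 13.74 × 1.392^(2/3) × √0.0063 = 0.015.

n = 0.015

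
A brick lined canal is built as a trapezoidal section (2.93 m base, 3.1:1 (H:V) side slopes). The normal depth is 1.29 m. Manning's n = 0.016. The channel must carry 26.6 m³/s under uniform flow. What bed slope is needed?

With bottom width b = 2.93 m and side slope z = 3.1: A = (b + zy)y = (2.93 + 3.1×1.29)×1.29 = 8.938 m²; P = b + 2y√(1+z²) = 2.93 + 2×1.29×3.257 = 11.33 m.
Hydraulic radius R = A/P = 8.938/11.33 = 0.7886 m.
From Manning's equation, S = [nQ / (1 A R^(2/3))]² = [0.016 × 26.6 / (1 × 8.938 × 0.7886^(2/3))]² = 0.00311.

S = 0.00311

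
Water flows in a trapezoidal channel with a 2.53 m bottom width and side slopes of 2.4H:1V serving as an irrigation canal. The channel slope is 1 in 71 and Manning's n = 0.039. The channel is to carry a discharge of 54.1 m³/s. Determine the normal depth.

y_n = 2.1 m

Manning's equation rearranged: A R^(2/3) = nQ / (1·√S) = 0.039 × 54.1 / (√0.01408) = 17.78.
At y = 1.6 m: A R^(2/3) = 9.776 — short.
At y = 2.1 m: A R^(2/3) = 17.77 — ≈ 17.78.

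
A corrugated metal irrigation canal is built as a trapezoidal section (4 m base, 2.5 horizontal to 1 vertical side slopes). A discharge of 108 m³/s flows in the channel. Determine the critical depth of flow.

At critical depth, Q² T / (g A³) = 1, i.e. A³/T = Q²/g = 108²/9.81 = 1189.
Try y = 3.13 m: A³/T = 2580 — high.
Try y = 1.91 m: A³/T = 347.5 — low.
Try y = 2.6 m: A³/T = 1197 — close enough.

y_c = 2.6 m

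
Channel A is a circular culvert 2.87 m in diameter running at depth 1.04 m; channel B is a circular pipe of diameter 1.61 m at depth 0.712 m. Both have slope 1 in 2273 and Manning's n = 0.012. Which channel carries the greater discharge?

Channel A: For a circular section of diameter D = 2.87 m at depth y = 1.04 m, the central angle is θ = 2 arccos(1 − 2y/D) = 2.584 rad. Then A = (D²/8)(θ − sin θ) = 2.115 m² and P = Dθ/2 = 3.708 m. Hydraulic radius R = A/P = 2.115/3.708 = 0.5705 m. Q_A = (1/0.012)·2.115·0.5705^(2/3)·√0.0004399 = 2.544 m³/s.
Channel B: For a circular section of diameter D = 1.61 m at depth y = 0.712 m, the central angle is θ = 2 arccos(1 − 2y/D) = 2.91 rad. Then A = (D²/8)(θ − sin θ) = 0.8685 m² and P = Dθ/2 = 2.343 m. Hydraulic radius R = A/P = 0.8685/2.343 = 0.3708 m. Q_B = (1/0.012)·0.8685·0.3708^(2/3)·√0.0004399 = 0.7835 m³/s.
Q_A = 2.544 m³/s vs Q_B = 0.7835 m³/s, so channel A carries more.

channel A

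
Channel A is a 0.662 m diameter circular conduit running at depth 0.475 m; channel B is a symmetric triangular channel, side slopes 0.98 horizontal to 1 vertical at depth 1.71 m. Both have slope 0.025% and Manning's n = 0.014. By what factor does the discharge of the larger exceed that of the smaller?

Channel A: For a circular section of diameter D = 0.662 m at depth y = 0.475 m, the central angle is θ = 2 arccos(1 − 2y/D) = 4.042 rad. Then A = (D²/8)(θ − sin θ) = 0.2643 m² and P = Dθ/2 = 1.338 m. Hydraulic radius R = A/P = 0.2643/1.338 = 0.1976 m. Q_A = (1/0.014)·0.2643·0.1976^(2/3)·√0.00025 = 0.1013 m³/s.
Channel B: For a triangular section with side slope z = 0.98: A = zy² = 0.98×1.71² = 2.866 m²; P = 2y√(1+z²) = 2×1.71×1.4 = 4.788 m. Hydraulic radius R = A/P = 2.866/4.788 = 0.5984 m. Q_B = (1/0.014)·2.866·0.5984^(2/3)·√0.00025 = 2.298 m³/s.
The larger discharge is 2.298 m³/s and the smaller is 0.1013 m³/s; the ratio is 22.7.

22.7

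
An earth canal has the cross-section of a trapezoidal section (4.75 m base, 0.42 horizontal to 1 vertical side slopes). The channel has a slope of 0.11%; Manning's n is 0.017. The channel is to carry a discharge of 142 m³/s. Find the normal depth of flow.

y_n = 5.71 m

Manning's equation rearranged: A R^(2/3) = nQ / (1·√S) = 0.017 × 142 / (√0.0011) = 72.78.
Trying y = 6.32 m: A R^(2/3) = 87 — high.
Trying y = 4.44 m: A R^(2/3) = 47.28 — low.
Trying y = 5.71 m: A R^(2/3) = 72.8 — matches.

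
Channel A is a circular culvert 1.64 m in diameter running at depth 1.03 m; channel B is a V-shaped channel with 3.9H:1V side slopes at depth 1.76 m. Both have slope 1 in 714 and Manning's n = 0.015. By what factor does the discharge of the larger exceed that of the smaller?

Channel A: For a circular section of diameter D = 1.64 m at depth y = 1.03 m, the central angle is θ = 2 arccos(1 − 2y/D) = 3.66 rad. Then A = (D²/8)(θ − sin θ) = 1.397 m² and P = Dθ/2 = 3.001 m. Hydraulic radius R = A/P = 1.397/3.001 = 0.4655 m. Q_A = (1/0.015)·1.397·0.4655^(2/3)·√0.001401 = 2.093 m³/s.
Channel B: For a triangular section with side slope z = 3.9: A = zy² = 3.9×1.76² = 12.08 m²; P = 2y√(1+z²) = 2×1.76×4.026 = 14.17 m. Hydraulic radius R = A/P = 12.08/14.17 = 0.8524 m. Q_B = (1/0.015)·12.08·0.8524^(2/3)·√0.001401 = 27.1 m³/s.
The larger discharge is 27.1 m³/s and the smaller is 2.093 m³/s; the ratio is 12.9.

12.9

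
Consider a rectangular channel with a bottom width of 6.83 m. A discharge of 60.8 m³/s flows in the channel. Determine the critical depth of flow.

For a rectangular channel, critical depth y_c = (q²/g)^(1/3) where q = Q/b = 60.8/6.83 = 8.902 m²/s.
So y_c = (8.902²/9.81)^(1/3) = 2.01 m.

y_c = 2.01 m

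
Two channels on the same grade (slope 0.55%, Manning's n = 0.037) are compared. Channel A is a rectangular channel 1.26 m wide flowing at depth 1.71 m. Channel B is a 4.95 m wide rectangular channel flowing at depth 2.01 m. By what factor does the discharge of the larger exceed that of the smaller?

8.3

Channel A: Flow area A = b·y = 1.26 × 1.71 = 2.155 m². Wetted perimeter P = b + 2y = 1.26 + 2×1.71 = 4.68 m. Hydraulic radius R = A/P = 2.155/4.68 = 0.4604 m. Q_A = (1/0.037)·2.155·0.4604^(2/3)·√0.0055 = 2.575 m³/s.
Channel B: Flow area A = b·y = 4.95 × 2.01 = 9.949 m². Wetted perimeter P = b + 2y = 4.95 + 2×2.01 = 8.97 m. Hydraulic radius R = A/P = 9.949/8.97 = 1.109 m. Q_B = (1/0.037)·9.949·1.109^(2/3)·√0.0055 = 21.37 m³/s.
The larger discharge is 21.37 m³/s and the smaller is 2.575 m³/s; the ratio is 8.3.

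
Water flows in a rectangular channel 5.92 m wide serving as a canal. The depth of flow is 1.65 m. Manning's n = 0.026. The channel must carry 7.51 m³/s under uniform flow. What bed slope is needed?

S = 0.00037

Flow area A = b·y = 5.92 × 1.65 = 9.768 m². Wetted perimeter P = b + 2y = 5.92 + 2×1.65 = 9.22 m.
Hydraulic radius R = A/P = 9.768/9.22 = 1.059 m.
From Manning's equation, S = [nQ / (1 A R^(2/3))]² = [0.026 × 7.51 / (1 × 9.768 × 1.059^(2/3))]² = 0.00037.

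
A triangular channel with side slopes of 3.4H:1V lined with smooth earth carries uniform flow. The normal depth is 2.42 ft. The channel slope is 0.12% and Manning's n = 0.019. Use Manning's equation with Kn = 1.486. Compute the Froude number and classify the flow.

For a triangular section with side slope z = 3.4: A = zy² = 3.4×2.42² = 19.91 ft²; P = 2y√(1+z²) = 2×2.42×3.544 = 17.15 ft.
Hydraulic radius R = A/P = 19.91/17.15 = 1.161 ft.
V = (1.486/n) R^(2/3) √S = (1.486/0.019) × 1.161^(2/3) × √0.0012 = 2.993 ft/s. Hydraulic depth D_h = A/T = 19.91/16.46 = 1.21 ft.
Froude number Fr = V/√(g·D_h) = 2.993/√(32.2×1.21) = 0.479, which is less than 1, so the flow is subcritical.

subcritical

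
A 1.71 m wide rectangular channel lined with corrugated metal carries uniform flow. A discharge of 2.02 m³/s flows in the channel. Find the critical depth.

y_c = 0.522 m

For a rectangular channel, critical depth y_c = (q²/g)^(1/3) where q = Q/b = 2.02/1.71 = 1.181 m²/s.
So y_c = (1.181²/9.81)^(1/3) = 0.522 m.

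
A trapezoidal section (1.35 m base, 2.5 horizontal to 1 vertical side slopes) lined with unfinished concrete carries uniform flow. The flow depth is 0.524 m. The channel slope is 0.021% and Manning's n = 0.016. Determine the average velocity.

With bottom width b = 1.35 m and side slope z = 2.5: A = (b + zy)y = (1.35 + 2.5×0.524)×0.524 = 1.394 m²; P = b + 2y√(1+z²) = 1.35 + 2×0.524×2.693 = 4.172 m.
Hydraulic radius R = A/P = 1.394/4.172 = 0.3341 m.
From Manning's equation, V = (1/n) R^(2/3) S^(1/2) = (1/0.016) × 0.3341^(2/3) × 0.00021^(1/2) = 0.436 m/s.

V = 0.436 m/s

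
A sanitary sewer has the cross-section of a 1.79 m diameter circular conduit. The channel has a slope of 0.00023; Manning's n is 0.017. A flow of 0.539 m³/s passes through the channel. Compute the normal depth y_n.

Manning's equation rearranged: A R^(2/3) = nQ / (1·√S) = 0.017 × 0.539 / (√0.00023) = 0.6042.
Trying y = 0.96 m: A R^(2/3) = 0.8276 — high.
Trying y = 0.799 m: A R^(2/3) = 0.6045 — matches.

y_n = 0.799 m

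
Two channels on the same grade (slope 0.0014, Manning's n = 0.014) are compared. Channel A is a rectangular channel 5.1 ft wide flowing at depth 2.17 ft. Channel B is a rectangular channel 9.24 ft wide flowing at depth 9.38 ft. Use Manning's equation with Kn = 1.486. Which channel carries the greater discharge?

Channel A: Flow area A = b·y = 5.1 × 2.17 = 11.07 ft². Wetted perimeter P = b + 2y = 5.1 + 2×2.17 = 9.44 ft. Hydraulic radius R = A/P = 11.07/9.44 = 1.172 ft. Q_A = (1.486/0.014)·11.07·1.172^(2/3)·√0.0014 = 48.87 ft³/s.
Channel B: Flow area A = b·y = 9.24 × 9.38 = 86.67 ft². Wetted perimeter P = b + 2y = 9.24 + 2×9.38 = 28 ft. Hydraulic radius R = A/P = 86.67/28 = 3.095 ft. Q_B = (1.486/0.014)·86.67·3.095^(2/3)·√0.0014 = 731.1 ft³/s.
Q_A = 48.87 ft³/s vs Q_B = 731.1 ft³/s, so channel B carries more.

channel B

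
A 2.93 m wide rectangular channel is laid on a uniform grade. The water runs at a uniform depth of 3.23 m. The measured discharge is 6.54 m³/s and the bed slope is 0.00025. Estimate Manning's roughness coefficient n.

Flow area A = b·y = 2.93 × 3.23 = 9.464 m². Wetted perimeter P = b + 2y = 2.93 + 2×3.23 = 9.39 m.
Hydraulic radius R = A/P = 9.464/9.39 = 1.008 m.
Rearranging Manning's equation: n = (1/Q) A R^(2/3) S^(1/2) = (1/6.54) × 9.464 × 1.008^(2/3) × √0.00025 = 0.023.

n = 0.023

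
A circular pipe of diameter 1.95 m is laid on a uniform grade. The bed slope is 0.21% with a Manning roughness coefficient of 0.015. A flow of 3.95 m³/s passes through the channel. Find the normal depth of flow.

y_n = 1.2 m

Manning's equation rearranged: A R^(2/3) = nQ / (1·√S) = 0.015 × 3.95 / (√0.0021) = 1.293.
Trying y = 1.39 m: A R^(2/3) = 1.585 — too large.
Trying y = 0.931 m: A R^(2/3) = 0.8545 — too small.
Trying y = 1.2 m: A R^(2/3) = 1.291 — matches.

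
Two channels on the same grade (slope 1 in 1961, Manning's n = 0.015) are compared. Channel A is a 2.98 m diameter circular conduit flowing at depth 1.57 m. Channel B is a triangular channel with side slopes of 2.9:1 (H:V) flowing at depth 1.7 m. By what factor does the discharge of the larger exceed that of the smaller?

Channel A: For a circular section of diameter D = 2.98 m at depth y = 1.57 m, the central angle is θ = 2 arccos(1 − 2y/D) = 3.249 rad. Then A = (D²/8)(θ − sin θ) = 3.726 m² and P = Dθ/2 = 4.841 m. Hydraulic radius R = A/P = 3.726/4.841 = 0.7696 m. Q_A = (1/0.015)·3.726·0.7696^(2/3)·√0.0005099 = 4.71 m³/s.
Channel B: For a triangular section with side slope z = 2.9: A = zy² = 2.9×1.7² = 8.381 m²; P = 2y√(1+z²) = 2×1.7×3.068 = 10.43 m. Hydraulic radius R = A/P = 8.381/10.43 = 0.8036 m. Q_B = (1/0.015)·8.381·0.8036^(2/3)·√0.0005099 = 10.91 m³/s.
The larger discharge is 10.91 m³/s and the smaller is 4.71 m³/s; the ratio is 2.32.

2.32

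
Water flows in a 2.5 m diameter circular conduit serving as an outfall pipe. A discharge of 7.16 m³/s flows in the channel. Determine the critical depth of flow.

y_c = 1.21 m

At critical depth, Q² T / (g A³) = 1, i.e. A³/T = Q²/g = 7.16²/9.81 = 5.226.
Trying y = 0.948 m: A³/T = 2.05 — short.
Trying y = 1.4 m: A³/T = 9.117 — over.
Trying y = 1.21 m: A³/T = 5.223 — close enough.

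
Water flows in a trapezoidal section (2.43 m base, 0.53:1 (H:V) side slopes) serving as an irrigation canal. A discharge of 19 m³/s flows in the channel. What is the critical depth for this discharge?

At critical depth, Q² T / (g A³) = 1, i.e. A³/T = Q²/g = 19²/9.81 = 36.8.
Try y = 1.78 m: A³/T = 50.15 — high.
Try y = 1.62 m: A³/T = 36.46 — ≈ 36.8.

y_c = 1.62 m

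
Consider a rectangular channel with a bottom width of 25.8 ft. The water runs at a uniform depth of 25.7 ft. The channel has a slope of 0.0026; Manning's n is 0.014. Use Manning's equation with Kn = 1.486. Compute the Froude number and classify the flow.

subcritical

Flow area A = b·y = 25.8 × 25.7 = 663.1 ft². Wetted perimeter P = b + 2y = 25.8 + 2×25.7 = 77.2 ft.
Hydraulic radius R = A/P = 663.1/77.2 = 8.589 ft.
V = (1.486/n) R^(2/3) √S = (1.486/0.014) × 8.589^(2/3) × √0.0026 = 22.7 ft/s. Hydraulic depth D_h = A/T = 663.1/25.8 = 25.7 ft.
Froude number Fr = V/√(g·D_h) = 22.7/√(32.2×25.7) = 0.789, which is less than 1, so the flow is subcritical.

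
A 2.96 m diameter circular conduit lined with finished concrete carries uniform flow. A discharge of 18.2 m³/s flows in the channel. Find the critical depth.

y_c = 1.87 m

At critical depth, Q² T / (g A³) = 1, i.e. A³/T = Q²/g = 18.2²/9.81 = 33.77.
Trying y = 1.44 m: A³/T = 12.39 — too small.
Trying y = 2.19 m: A³/T = 62.63 — too large.
Trying y = 1.87 m: A³/T = 33.68 — ≈ 33.77.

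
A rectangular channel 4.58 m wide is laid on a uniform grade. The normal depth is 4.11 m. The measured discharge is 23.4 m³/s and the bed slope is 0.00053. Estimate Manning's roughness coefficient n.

n = 0.0239

Flow area A = b·y = 4.58 × 4.11 = 18.82 m². Wetted perimeter P = b + 2y = 4.58 + 2×4.11 = 12.8 m.
Hydraulic radius R = A/P = 18.82/12.8 = 1.471 m.
Rearranging Manning's equation: n = (1/Q) A R^(2/3) S^(1/2) = (1/23.4) × 18.82 × 1.471^(2/3) × √0.00053 = 0.0239.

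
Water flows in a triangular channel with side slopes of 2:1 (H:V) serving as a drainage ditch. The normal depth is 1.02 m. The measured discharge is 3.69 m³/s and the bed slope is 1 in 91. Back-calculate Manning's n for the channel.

n = 0.035

For a triangular section with side slope z = 2: A = zy² = 2×1.02² = 2.081 m²; P = 2y√(1+z²) = 2×1.02×2.236 = 4.562 m.
Hydraulic radius R = A/P = 2.081/4.562 = 0.4562 m.
Rearranging Manning's equation: n = (1/Q) A R^(2/3) S^(1/2) = (1/3.69) × 2.081 × 0.4562^(2/3) × √0.01099 = 0.035.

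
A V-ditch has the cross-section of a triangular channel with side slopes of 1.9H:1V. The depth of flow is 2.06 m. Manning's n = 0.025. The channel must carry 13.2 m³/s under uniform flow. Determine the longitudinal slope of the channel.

For a triangular section with side slope z = 1.9: A = zy² = 1.9×2.06² = 8.063 m²; P = 2y√(1+z²) = 2×2.06×2.147 = 8.846 m.
Hydraulic radius R = A/P = 8.063/8.846 = 0.9115 m.
From Manning's equation, S = [nQ / (1 A R^(2/3))]² = [0.025 × 13.2 / (1 × 8.063 × 0.9115^(2/3))]² = 0.0019.

S = 0.0019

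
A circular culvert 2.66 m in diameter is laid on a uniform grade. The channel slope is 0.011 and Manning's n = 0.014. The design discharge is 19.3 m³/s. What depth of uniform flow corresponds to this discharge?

Manning's equation rearranged: A R^(2/3) = nQ / (1·√S) = 0.014 × 19.3 / (√0.011) = 2.576.
At y = 1.31 m: A R^(2/3) = 2.063 — too small.
At y = 1.81 m: A R^(2/3) = 3.413 — too large.
At y = 1.5 m: A R^(2/3) = 2.581 — ≈ 2.576.

y_n = 1.5 m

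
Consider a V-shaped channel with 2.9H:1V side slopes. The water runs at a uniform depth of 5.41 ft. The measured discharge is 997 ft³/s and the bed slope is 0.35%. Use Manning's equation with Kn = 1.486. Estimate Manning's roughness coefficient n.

For a triangular section with side slope z = 2.9: A = zy² = 2.9×5.41² = 84.88 ft²; P = 2y√(1+z²) = 2×5.41×3.068 = 33.19 ft.
Hydraulic radius R = A/P = 84.88/33.19 = 2.557 ft.
Rearranging Manning's equation: n = (1.486/Q) A R^(2/3) S^(1/2) = (1.486/997) × 84.88 × 2.557^(2/3) × √0.0035 = 0.014.

n = 0.014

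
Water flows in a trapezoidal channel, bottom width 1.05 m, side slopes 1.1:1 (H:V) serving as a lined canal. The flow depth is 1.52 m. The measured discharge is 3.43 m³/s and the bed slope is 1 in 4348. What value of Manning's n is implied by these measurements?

With bottom width b = 1.05 m and side slope z = 1.1: A = (b + zy)y = (1.05 + 1.1×1.52)×1.52 = 4.137 m²; P = b + 2y√(1+z²) = 1.05 + 2×1.52×1.487 = 5.569 m.
Hydraulic radius R = A/P = 4.137/5.569 = 0.7429 m.
Rearranging Manning's equation: n = (1/Q) A R^(2/3) S^(1/2) = (1/3.43) × 4.137 × 0.7429^(2/3) × √0.00023 = 0.015.

n = 0.015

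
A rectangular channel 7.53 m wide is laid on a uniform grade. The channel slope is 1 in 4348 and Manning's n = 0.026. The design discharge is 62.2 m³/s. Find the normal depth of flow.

Manning's equation rearranged: A R^(2/3) = nQ / (1·√S) = 0.026 × 62.2 / (√0.00023) = 106.6.
At y = 8.33 m: A R^(2/3) = 118.4 — over.
At y = 5.21 m: A R^(2/3) = 66.07 — short.
At y = 7.64 m: A R^(2/3) = 106.6 — close enough.

y_n = 7.64 m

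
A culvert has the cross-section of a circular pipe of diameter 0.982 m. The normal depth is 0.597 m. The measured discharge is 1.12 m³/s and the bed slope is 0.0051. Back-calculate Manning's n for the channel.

For a circular section of diameter D = 0.982 m at depth y = 0.597 m, the central angle is θ = 2 arccos(1 − 2y/D) = 3.577 rad. Then A = (D²/8)(θ − sin θ) = 0.482 m² and P = Dθ/2 = 1.756 m.
Hydraulic radius R = A/P = 0.482/1.756 = 0.2744 m.
Rearranging Manning's equation: n = (1/Q) A R^(2/3) S^(1/2) = (1/1.12) × 0.482 × 0.2744^(2/3) × √0.0051 = 0.013.

n = 0.013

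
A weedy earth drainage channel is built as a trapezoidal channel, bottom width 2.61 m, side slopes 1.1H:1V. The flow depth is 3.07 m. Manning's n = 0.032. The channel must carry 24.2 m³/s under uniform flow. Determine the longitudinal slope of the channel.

With bottom width b = 2.61 m and side slope z = 1.1: A = (b + zy)y = (2.61 + 1.1×3.07)×3.07 = 18.38 m²; P = b + 2y√(1+z²) = 2.61 + 2×3.07×1.487 = 11.74 m.
Hydraulic radius R = A/P = 18.38/11.74 = 1.566 m.
From Manning's equation, S = [nQ / (1 A R^(2/3))]² = [0.032 × 24.2 / (1 × 18.38 × 1.566^(2/3))]² = 0.000976.

S = 0.000976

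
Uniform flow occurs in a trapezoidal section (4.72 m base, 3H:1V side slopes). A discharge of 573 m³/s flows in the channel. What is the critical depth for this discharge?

At critical depth, Q² T / (g A³) = 1, i.e. A³/T = Q²/g = 573²/9.81 = 33470.
Trying y = 5.68 m: A³/T = 48660 — over.
Trying y = 4.42 m: A³/T = 16070 — short.
Trying y = 5.22 m: A³/T = 33410 — ≈ 33470.

y_c = 5.22 m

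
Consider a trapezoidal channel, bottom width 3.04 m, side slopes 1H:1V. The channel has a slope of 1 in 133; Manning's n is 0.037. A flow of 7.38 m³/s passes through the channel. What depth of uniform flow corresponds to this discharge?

y_n = 1 m

Manning's equation rearranged: A R^(2/3) = nQ / (1·√S) = 0.037 × 7.38 / (√0.007519) = 3.149.
At y = 0.74 m: A R^(2/3) = 1.866 — too small.
At y = 1.14 m: A R^(2/3) = 3.971 — too large.
At y = 1 m: A R^(2/3) = 3.15 — ≈ 3.149.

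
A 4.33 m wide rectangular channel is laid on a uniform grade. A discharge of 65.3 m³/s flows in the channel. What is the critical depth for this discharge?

y_c = 2.85 m

For a rectangular channel, critical depth y_c = (q²/g)^(1/3) where q = Q/b = 65.3/4.33 = 15.08 m²/s.
So y_c = (15.08²/9.81)^(1/3) = 2.85 m.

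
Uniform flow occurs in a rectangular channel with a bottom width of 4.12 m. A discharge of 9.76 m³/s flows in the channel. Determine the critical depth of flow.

y_c = 0.83 m

For a rectangular channel, critical depth y_c = (q²/g)^(1/3) where q = Q/b = 9.76/4.12 = 2.369 m²/s.
So y_c = (2.369²/9.81)^(1/3) = 0.83 m.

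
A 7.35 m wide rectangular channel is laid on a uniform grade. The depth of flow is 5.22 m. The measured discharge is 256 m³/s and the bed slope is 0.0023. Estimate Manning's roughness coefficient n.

n = 0.012

Flow area A = b·y = 7.35 × 5.22 = 38.37 m². Wetted perimeter P = b + 2y = 7.35 + 2×5.22 = 17.79 m.
Hydraulic radius R = A/P = 38.37/17.79 = 2.157 m.
Rearranging Manning's equation: n = (1/Q) A R^(2/3) S^(1/2) = (1/256) × 38.37 × 2.157^(2/3) × √0.0023 = 0.012.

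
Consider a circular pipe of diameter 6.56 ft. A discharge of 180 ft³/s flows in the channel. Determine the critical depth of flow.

y_c = 3.56 ft

At critical depth, Q² T / (g A³) = 1, i.e. A³/T = Q²/g = 180²/32.2 = 1006.
Try y = 2.68 ft: A³/T = 339.5 — low.
Try y = 4.14 ft: A³/T = 1793 — high.
Try y = 3.56 ft: A³/T = 1006 — matches.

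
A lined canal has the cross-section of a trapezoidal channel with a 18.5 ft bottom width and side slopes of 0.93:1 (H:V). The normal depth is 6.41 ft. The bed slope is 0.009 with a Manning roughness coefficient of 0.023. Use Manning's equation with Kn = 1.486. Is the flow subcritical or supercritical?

supercritical

With bottom width b = 18.5 ft and side slope z = 0.93: A = (b + zy)y = (18.5 + 0.93×6.41)×6.41 = 156.8 ft²; P = b + 2y√(1+z²) = 18.5 + 2×6.41×1.366 = 36.01 ft.
Hydraulic radius R = A/P = 156.8/36.01 = 4.355 ft.
V = (1.486/n) R^(2/3) √S = (1.486/0.023) × 4.355^(2/3) × √0.009 = 16.34 ft/s. Hydraulic depth D_h = A/T = 156.8/30.42 = 5.154 ft.
Froude number Fr = V/√(g·D_h) = 16.34/√(32.2×5.154) = 1.27, which is greater than 1, so the flow is supercritical.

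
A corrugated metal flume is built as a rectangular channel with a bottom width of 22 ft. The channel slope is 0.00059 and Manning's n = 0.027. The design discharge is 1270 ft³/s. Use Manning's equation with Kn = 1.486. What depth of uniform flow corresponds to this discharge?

y_n = 13.1 ft

Manning's equation rearranged: A R^(2/3) = nQ / (1.486·√S) = 0.027 × 1270 / (1.486 × √0.00059) = 950.
At y = 10.9 ft: A R^(2/3) = 744.9 — low.
At y = 15.6 ft: A R^(2/3) = 1189 — high.
At y = 13.1 ft: A R^(2/3) = 949.4 — matches.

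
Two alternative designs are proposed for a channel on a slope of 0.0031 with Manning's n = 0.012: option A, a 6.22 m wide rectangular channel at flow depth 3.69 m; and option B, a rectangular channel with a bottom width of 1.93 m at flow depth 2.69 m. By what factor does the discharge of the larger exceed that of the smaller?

Channel A: Flow area A = b·y = 6.22 × 3.69 = 22.95 m². Wetted perimeter P = b + 2y = 6.22 + 2×3.69 = 13.6 m. Hydraulic radius R = A/P = 22.95/13.6 = 1.688 m. Q_A = (1/0.012)·22.95·1.688^(2/3)·√0.0031 = 151 m³/s.
Channel B: Flow area A = b·y = 1.93 × 2.69 = 5.192 m². Wetted perimeter P = b + 2y = 1.93 + 2×2.69 = 7.31 m. Hydraulic radius R = A/P = 5.192/7.31 = 0.7102 m. Q_B = (1/0.012)·5.192·0.7102^(2/3)·√0.0031 = 19.18 m³/s.
The larger discharge is 151 m³/s and the smaller is 19.18 m³/s; the ratio is 7.87.

7.87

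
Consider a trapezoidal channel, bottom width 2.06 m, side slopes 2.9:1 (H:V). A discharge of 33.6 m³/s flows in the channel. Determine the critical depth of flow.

y_c = 1.62 m

At critical depth, Q² T / (g A³) = 1, i.e. A³/T = Q²/g = 33.6²/9.81 = 115.1.
Trying y = 2.06 m: A³/T = 323.6 — too large.
Trying y = 1.38 m: A³/T = 58.17 — too small.
Trying y = 1.62 m: A³/T = 114.5 — matches.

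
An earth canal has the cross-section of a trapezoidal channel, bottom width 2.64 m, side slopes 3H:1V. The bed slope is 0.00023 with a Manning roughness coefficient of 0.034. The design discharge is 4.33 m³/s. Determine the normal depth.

y_n = 1.49 m

Manning's equation rearranged: A R^(2/3) = nQ / (1·√S) = 0.034 × 4.33 / (√0.00023) = 9.707.
At y = 1.68 m: A R^(2/3) = 12.67 — over.
At y = 1.19 m: A R^(2/3) = 5.974 — short.
At y = 1.49 m: A R^(2/3) = 9.715 — matches.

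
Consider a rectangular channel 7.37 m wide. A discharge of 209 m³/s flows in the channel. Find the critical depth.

y_c = 4.34 m

For a rectangular channel, critical depth y_c = (q²/g)^(1/3) where q = Q/b = 209/7.37 = 28.36 m²/s.
So y_c = (28.36²/9.81)^(1/3) = 4.34 m.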